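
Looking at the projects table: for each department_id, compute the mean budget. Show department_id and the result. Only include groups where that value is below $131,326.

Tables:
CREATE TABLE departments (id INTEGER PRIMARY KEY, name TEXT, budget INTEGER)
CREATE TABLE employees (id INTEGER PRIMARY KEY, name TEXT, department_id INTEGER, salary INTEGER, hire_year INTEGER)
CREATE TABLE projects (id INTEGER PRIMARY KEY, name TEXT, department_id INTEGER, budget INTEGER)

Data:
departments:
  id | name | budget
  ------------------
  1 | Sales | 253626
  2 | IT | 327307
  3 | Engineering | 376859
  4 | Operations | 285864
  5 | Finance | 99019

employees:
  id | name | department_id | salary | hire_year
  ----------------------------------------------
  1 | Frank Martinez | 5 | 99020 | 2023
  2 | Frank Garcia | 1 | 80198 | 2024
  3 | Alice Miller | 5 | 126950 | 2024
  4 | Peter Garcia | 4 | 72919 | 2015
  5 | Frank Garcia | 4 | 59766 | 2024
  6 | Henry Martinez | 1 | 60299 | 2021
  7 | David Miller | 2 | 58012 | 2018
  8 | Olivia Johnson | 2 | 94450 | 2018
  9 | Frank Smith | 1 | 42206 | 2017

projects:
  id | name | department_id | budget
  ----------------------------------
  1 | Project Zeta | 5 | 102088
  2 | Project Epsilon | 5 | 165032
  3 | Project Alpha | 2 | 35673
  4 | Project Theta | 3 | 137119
SELECT department_id, AVG(budget) AS avg_budget FROM projects GROUP BY department_id HAVING AVG(budget) < 131326

Execution result:
department_id | avg_budget
2 | 35673.00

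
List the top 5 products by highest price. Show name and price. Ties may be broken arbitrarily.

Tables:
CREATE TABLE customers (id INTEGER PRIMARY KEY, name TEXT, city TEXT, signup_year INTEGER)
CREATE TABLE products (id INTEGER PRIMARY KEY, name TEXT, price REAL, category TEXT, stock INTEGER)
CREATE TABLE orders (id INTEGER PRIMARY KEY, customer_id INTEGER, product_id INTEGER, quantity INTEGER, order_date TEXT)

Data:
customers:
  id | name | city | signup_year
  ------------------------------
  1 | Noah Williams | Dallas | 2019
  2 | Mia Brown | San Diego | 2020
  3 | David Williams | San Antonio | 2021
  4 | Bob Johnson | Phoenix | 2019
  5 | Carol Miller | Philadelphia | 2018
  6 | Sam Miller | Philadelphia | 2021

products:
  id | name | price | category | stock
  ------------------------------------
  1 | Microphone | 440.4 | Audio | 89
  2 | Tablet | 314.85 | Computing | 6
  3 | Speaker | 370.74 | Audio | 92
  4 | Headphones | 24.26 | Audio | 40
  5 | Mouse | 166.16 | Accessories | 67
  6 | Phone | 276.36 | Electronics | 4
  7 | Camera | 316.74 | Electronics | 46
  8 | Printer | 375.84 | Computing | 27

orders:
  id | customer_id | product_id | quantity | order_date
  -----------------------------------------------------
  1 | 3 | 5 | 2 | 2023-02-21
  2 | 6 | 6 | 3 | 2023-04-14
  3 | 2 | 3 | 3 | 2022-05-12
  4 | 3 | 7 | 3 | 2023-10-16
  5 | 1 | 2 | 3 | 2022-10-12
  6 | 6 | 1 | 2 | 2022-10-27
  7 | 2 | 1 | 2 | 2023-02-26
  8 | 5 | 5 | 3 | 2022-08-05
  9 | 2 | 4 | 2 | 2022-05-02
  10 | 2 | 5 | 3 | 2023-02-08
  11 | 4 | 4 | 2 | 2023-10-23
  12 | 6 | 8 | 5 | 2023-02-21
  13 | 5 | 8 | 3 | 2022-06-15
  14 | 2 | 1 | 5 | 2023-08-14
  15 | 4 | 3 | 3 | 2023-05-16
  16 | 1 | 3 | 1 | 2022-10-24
SELECT name, price FROM products ORDER BY price DESC LIMIT 5

Execution result:
name | price
Microphone | 440.40
Printer | 375.84
Speaker | 370.74
Camera | 316.74
Tablet | 314.85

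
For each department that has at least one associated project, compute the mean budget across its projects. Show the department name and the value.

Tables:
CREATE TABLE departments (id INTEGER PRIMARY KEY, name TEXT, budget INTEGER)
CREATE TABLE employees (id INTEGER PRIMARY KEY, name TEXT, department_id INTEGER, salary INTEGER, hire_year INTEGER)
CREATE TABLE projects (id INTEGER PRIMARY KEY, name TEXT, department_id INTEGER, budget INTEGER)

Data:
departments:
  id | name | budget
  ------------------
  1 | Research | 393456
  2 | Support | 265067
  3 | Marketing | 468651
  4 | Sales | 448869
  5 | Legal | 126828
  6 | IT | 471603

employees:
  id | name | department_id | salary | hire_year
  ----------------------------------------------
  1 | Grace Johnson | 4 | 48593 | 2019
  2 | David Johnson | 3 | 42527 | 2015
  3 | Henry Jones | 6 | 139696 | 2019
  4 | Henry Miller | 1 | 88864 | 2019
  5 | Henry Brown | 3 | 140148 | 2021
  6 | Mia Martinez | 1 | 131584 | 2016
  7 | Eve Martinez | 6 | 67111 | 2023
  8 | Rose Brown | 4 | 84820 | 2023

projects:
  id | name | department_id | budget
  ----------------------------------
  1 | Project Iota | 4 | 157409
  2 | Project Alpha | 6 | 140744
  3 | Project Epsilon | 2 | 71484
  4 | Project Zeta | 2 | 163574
SELECT p.name, AVG(c.budget) AS avg_budget FROM projects c JOIN departments p ON c.department_id = p.id GROUP BY p.id, p.name

Execution result:
name | avg_budget
Support | 117529.00
Sales | 157409.00
IT | 140744.00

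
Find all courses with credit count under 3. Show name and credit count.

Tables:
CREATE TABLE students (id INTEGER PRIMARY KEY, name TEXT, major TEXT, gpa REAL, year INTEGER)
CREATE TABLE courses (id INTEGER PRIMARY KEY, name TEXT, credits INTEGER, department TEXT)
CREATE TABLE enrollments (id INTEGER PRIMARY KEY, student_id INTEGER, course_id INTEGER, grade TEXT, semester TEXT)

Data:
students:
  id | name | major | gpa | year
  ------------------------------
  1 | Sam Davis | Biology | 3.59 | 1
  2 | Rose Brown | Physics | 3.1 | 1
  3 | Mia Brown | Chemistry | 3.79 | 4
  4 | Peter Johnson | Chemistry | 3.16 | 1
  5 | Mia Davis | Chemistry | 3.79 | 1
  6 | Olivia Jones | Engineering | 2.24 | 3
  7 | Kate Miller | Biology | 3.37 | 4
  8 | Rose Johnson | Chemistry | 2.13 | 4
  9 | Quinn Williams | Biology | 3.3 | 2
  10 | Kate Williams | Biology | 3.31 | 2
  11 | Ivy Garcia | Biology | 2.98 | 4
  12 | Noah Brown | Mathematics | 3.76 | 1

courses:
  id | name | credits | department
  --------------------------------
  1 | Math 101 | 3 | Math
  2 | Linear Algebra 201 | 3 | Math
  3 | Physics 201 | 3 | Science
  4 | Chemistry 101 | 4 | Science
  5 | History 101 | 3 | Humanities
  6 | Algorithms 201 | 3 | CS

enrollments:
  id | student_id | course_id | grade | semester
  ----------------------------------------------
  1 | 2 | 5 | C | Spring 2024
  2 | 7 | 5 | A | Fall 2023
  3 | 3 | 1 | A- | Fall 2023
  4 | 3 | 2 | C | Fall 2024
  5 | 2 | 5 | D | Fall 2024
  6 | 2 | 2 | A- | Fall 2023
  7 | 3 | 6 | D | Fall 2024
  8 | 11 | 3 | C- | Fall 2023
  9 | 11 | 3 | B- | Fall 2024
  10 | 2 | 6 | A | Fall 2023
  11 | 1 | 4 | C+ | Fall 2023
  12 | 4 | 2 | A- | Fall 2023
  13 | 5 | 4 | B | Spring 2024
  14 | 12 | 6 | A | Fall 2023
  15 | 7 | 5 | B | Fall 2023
SELECT name, credits FROM courses WHERE credits < 3

Execution result:
(no rows)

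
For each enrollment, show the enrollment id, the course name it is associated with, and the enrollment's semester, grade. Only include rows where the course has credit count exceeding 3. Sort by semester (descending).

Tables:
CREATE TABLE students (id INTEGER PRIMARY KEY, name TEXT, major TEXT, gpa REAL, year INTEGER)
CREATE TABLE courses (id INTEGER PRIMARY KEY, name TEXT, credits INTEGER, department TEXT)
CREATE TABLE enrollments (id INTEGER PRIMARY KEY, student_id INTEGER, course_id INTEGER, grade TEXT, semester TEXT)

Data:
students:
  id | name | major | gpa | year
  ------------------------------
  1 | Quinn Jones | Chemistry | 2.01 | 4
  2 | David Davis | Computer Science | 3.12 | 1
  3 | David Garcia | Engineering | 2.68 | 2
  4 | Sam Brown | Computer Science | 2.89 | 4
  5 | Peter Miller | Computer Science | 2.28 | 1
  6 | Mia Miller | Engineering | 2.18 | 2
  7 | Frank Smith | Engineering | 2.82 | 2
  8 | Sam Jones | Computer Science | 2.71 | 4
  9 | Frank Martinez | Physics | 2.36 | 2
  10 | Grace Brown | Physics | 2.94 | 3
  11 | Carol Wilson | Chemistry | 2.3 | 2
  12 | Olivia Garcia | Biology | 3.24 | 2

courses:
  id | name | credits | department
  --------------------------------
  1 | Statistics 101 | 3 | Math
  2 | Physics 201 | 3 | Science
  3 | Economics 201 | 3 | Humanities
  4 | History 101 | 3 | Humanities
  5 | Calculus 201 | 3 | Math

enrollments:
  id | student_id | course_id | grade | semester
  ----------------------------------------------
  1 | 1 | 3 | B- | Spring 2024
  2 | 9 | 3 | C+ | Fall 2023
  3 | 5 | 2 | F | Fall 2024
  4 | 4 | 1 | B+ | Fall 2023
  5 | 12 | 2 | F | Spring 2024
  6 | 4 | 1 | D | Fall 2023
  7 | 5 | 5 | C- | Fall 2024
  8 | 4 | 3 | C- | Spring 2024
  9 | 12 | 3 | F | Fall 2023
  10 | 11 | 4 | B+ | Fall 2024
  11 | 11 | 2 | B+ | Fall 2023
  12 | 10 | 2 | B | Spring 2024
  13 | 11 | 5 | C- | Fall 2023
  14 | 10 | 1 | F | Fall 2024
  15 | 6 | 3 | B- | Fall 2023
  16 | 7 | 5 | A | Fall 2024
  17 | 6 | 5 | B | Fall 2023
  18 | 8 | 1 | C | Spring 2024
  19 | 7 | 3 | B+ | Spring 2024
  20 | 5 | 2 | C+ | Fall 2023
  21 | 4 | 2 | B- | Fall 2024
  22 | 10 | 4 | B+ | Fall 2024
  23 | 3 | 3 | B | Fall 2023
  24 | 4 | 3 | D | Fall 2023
SELECT c.id, p.name AS course, c.semester, c.grade FROM enrollments c JOIN courses p ON c.course_id = p.id WHERE p.credits > 3 ORDER BY c.semester DESC

Execution result:
(no rows)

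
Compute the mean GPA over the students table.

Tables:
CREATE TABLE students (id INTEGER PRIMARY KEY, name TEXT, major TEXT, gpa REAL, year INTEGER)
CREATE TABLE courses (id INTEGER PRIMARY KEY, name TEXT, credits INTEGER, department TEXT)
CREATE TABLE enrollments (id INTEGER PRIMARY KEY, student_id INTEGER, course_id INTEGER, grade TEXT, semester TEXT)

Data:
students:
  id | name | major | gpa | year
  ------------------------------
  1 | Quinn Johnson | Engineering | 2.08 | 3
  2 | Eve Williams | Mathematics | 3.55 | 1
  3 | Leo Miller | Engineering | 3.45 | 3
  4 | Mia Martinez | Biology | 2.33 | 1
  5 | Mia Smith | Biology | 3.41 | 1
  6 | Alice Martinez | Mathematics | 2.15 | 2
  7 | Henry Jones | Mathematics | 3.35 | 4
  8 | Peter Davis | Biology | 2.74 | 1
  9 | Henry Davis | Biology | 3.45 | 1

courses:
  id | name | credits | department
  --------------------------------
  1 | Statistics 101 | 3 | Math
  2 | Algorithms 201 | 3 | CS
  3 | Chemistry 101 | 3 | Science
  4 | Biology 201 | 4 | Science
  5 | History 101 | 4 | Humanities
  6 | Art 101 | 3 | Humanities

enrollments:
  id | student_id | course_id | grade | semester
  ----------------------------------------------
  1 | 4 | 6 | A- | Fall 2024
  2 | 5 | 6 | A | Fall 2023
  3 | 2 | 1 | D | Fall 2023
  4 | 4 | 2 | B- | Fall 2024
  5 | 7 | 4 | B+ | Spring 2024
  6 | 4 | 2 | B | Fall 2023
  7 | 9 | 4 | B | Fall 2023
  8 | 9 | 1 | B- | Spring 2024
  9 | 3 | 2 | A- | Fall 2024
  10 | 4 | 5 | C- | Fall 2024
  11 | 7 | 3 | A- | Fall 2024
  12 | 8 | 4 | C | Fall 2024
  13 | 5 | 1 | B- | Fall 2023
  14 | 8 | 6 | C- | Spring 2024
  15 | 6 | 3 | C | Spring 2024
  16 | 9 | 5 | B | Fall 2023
SELECT AVG(gpa) FROM students

Execution result:
2.95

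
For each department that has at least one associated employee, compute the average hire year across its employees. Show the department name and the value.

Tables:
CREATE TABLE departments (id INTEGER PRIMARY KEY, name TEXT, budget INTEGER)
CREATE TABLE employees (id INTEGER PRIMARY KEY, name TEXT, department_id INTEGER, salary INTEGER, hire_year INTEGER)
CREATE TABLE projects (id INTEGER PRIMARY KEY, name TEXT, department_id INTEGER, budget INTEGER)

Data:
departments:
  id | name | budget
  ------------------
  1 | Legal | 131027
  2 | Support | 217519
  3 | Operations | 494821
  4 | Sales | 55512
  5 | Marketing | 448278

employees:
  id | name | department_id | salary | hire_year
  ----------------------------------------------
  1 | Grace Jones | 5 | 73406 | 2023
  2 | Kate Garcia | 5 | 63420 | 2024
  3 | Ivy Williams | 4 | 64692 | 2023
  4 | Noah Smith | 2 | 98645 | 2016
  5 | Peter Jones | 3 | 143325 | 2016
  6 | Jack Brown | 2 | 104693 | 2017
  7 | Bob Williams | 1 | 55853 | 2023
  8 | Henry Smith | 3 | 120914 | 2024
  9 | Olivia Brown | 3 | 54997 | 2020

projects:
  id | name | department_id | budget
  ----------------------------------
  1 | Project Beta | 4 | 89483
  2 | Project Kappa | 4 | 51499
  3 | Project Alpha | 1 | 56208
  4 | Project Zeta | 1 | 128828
SELECT p.name, AVG(c.hire_year) AS avg_hire_year FROM employees c JOIN departments p ON c.department_id = p.id GROUP BY p.id, p.name

Execution result:
name | avg_hire_year
Legal | 2023.00
Support | 2016.50
Operations | 2020.00
Sales | 2023.00
Marketing | 2023.50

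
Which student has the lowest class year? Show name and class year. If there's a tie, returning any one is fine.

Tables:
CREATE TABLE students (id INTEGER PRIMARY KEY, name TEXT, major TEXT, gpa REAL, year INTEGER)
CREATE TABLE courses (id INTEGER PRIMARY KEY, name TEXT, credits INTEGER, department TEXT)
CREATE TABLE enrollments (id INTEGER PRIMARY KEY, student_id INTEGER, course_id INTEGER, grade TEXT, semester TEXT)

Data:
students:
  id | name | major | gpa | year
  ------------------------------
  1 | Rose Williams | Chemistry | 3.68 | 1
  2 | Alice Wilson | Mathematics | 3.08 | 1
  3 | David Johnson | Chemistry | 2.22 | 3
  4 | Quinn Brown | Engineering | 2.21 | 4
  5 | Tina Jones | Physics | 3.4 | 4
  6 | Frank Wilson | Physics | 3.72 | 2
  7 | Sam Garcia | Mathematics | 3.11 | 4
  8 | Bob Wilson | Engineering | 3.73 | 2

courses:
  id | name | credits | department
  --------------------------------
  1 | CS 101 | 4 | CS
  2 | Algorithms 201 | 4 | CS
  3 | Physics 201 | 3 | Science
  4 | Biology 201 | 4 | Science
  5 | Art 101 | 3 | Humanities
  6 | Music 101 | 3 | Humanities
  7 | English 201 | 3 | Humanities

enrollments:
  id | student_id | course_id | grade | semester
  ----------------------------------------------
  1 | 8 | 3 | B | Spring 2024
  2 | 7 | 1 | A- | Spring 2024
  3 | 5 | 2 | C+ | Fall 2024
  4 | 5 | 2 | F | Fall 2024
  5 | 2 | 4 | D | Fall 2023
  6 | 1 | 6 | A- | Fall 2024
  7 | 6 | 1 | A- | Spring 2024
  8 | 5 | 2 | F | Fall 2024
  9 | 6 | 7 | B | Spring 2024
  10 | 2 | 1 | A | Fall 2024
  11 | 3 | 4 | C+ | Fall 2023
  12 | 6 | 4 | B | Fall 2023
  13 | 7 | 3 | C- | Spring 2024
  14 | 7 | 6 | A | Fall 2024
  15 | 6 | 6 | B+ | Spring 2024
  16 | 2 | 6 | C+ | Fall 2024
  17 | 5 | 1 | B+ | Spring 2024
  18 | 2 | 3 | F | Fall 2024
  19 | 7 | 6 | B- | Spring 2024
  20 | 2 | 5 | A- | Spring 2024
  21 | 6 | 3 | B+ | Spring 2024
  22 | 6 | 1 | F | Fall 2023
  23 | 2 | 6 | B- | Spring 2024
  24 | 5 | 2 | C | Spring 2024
SELECT name, year FROM students ORDER BY year ASC LIMIT 1

Execution result:
name | year
Rose Williams | 1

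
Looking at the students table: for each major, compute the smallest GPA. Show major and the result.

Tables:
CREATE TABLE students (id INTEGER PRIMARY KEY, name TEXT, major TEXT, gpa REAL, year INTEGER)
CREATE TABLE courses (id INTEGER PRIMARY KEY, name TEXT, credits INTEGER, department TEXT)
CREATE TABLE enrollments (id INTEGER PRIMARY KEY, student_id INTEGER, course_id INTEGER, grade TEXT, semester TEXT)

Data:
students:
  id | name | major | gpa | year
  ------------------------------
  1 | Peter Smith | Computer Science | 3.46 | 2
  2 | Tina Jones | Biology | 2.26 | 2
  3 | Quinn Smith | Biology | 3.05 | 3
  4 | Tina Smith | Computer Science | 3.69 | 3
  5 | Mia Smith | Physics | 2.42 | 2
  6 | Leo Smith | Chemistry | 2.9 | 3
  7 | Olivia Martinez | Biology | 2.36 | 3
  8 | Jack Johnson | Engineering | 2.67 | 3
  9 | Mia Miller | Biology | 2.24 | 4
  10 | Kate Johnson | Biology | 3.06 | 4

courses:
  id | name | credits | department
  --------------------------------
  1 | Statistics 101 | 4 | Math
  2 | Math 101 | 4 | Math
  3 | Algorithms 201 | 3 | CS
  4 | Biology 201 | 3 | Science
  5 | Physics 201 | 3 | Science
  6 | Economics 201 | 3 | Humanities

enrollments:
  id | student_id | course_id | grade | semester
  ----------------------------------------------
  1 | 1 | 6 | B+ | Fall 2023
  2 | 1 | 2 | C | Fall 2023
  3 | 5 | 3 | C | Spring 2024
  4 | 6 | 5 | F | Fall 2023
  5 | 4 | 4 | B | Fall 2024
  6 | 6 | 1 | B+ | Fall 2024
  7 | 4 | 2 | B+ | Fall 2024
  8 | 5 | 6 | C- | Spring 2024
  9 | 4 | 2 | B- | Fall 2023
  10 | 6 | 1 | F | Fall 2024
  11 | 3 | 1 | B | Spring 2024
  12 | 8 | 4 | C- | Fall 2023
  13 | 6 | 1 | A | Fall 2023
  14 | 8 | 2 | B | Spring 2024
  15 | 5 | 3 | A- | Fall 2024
SELECT major, MIN(gpa) AS min_gpa FROM students GROUP BY major

Execution result:
major | min_gpa
Biology | 2.24
Chemistry | 2.90
Computer Science | 3.46
Engineering | 2.67
Physics | 2.42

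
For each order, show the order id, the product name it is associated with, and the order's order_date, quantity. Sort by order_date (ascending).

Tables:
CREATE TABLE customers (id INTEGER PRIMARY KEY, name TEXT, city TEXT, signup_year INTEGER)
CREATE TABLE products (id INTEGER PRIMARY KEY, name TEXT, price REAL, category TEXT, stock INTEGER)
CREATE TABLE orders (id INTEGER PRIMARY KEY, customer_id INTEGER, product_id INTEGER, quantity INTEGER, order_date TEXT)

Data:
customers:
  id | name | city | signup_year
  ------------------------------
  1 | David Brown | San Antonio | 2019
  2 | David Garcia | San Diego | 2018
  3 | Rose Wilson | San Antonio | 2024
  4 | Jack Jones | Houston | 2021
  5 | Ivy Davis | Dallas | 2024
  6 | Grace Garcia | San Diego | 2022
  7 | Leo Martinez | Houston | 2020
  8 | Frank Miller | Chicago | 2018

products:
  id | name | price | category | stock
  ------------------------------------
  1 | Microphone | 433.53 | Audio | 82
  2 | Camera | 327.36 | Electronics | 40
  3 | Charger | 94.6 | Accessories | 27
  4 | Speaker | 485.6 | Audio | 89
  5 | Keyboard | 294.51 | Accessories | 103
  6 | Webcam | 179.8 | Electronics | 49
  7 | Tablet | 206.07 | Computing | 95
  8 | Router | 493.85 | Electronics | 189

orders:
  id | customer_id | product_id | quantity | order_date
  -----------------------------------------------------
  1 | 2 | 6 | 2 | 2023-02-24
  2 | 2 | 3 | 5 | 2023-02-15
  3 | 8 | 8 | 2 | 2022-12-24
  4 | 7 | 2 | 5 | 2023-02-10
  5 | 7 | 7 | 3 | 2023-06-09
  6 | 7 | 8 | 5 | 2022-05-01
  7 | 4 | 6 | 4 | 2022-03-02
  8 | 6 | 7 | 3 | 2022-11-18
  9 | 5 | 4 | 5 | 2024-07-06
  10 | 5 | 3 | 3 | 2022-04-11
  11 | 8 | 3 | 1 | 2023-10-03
SELECT c.id, p.name AS product, c.order_date, c.quantity FROM orders c JOIN products p ON c.product_id = p.id ORDER BY c.order_date ASC

Execution result:
id | product | order_date | quantity
7 | Webcam | 2022-03-02 | 4
10 | Charger | 2022-04-11 | 3
6 | Router | 2022-05-01 | 5
8 | Tablet | 2022-11-18 | 3
3 | Router | 2022-12-24 | 2
4 | Camera | 2023-02-10 | 5
2 | Charger | 2023-02-15 | 5
1 | Webcam | 2023-02-24 | 2
5 | Tablet | 2023-06-09 | 3
11 | Charger | 2023-10-03 | 1
9 | Speaker | 2024-07-06 | 5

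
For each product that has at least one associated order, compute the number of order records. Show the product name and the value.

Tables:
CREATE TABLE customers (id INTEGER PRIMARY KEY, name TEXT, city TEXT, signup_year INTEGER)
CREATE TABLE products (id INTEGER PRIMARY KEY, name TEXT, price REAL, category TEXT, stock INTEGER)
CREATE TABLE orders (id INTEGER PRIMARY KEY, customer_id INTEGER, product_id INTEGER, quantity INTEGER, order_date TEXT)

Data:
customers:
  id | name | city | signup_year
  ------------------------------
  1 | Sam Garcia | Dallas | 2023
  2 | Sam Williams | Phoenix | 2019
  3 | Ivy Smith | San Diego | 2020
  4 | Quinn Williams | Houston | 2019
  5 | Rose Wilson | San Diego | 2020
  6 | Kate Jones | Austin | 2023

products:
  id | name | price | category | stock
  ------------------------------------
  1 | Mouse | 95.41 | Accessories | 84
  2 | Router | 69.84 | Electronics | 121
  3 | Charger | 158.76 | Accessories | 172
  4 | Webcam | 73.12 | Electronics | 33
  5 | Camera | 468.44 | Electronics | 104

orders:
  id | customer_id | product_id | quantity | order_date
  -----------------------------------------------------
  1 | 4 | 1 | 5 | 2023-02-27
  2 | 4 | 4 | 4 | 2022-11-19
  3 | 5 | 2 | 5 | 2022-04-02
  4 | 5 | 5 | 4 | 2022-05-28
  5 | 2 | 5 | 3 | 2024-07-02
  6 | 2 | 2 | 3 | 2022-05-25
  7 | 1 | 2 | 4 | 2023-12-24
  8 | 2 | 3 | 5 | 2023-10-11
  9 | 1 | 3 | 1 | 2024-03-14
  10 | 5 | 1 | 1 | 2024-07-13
SELECT p.name, COUNT(*) AS n FROM orders c JOIN products p ON c.product_id = p.id GROUP BY p.id, p.name

Execution result:
name | n
Mouse | 2
Router | 3
Charger | 2
Webcam | 1
Camera | 2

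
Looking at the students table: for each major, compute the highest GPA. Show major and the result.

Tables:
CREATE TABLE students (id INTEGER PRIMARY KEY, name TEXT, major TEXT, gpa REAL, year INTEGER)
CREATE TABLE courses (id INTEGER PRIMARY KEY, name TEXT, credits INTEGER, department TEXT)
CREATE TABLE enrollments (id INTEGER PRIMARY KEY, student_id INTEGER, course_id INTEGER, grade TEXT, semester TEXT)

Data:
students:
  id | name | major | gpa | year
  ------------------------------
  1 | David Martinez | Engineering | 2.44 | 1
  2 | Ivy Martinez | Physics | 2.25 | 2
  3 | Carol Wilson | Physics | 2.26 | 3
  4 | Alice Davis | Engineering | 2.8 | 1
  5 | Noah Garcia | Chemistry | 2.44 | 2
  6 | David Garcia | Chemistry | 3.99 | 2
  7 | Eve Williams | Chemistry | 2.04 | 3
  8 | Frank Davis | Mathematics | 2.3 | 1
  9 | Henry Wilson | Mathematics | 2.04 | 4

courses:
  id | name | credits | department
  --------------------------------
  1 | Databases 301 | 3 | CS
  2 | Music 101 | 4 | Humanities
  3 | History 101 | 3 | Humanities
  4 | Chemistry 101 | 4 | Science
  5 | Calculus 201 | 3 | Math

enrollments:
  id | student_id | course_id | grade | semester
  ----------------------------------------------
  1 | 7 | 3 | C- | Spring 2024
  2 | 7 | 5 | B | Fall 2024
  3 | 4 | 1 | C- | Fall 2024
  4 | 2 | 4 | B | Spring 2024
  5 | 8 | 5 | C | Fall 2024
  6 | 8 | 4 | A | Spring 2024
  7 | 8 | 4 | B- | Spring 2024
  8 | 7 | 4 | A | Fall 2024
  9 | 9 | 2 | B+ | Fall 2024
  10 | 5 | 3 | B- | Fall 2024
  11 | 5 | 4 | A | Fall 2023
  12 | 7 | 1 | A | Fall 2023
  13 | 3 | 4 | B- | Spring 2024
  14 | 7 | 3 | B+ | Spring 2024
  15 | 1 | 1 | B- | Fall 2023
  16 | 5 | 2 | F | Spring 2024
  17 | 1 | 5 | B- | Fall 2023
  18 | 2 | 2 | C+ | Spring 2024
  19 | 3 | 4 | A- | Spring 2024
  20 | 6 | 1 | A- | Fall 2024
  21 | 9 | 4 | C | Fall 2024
SELECT major, MAX(gpa) AS max_gpa FROM students GROUP BY major

Execution result:
major | max_gpa
Chemistry | 3.99
Engineering | 2.80
Mathematics | 2.30
Physics | 2.26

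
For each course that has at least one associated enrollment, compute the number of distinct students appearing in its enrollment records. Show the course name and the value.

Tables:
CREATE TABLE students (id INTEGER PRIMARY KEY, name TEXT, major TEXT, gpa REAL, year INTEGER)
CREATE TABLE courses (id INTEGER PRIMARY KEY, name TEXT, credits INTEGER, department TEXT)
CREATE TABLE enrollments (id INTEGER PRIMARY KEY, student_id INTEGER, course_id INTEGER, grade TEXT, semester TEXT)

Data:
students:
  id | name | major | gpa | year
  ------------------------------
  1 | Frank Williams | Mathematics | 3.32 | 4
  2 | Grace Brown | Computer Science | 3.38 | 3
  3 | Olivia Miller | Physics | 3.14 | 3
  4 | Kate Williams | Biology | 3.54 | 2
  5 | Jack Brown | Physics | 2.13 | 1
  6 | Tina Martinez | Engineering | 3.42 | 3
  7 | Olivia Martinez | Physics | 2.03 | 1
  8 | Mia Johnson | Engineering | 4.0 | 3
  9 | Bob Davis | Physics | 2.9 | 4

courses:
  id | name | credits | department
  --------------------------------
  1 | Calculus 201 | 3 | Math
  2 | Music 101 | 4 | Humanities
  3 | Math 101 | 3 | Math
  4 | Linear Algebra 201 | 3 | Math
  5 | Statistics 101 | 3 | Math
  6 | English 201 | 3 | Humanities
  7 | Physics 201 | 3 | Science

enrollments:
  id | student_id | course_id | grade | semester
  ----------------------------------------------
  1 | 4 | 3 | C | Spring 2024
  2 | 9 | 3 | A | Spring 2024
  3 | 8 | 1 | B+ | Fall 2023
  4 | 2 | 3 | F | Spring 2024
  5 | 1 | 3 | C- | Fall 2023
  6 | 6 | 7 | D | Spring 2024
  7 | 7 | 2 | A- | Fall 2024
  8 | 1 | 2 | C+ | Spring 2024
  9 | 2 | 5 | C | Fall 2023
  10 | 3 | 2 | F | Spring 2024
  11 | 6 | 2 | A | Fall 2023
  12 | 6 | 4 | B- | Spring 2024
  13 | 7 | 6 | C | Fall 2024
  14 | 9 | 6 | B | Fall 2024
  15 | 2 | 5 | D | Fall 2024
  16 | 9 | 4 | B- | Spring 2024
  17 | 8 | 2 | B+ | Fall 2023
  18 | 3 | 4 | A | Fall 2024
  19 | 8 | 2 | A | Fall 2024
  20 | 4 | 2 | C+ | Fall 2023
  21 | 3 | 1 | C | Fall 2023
SELECT p.name, COUNT(DISTINCT c.student_id) AS distinct_student_count FROM enrollments c JOIN courses p ON c.course_id = p.id GROUP BY p.id, p.name

Execution result:
name | distinct_student_count
Calculus 201 | 2
Music 101 | 6
Math 101 | 4
Linear Algebra 201 | 3
Statistics 101 | 1
English 201 | 2
Physics 201 | 1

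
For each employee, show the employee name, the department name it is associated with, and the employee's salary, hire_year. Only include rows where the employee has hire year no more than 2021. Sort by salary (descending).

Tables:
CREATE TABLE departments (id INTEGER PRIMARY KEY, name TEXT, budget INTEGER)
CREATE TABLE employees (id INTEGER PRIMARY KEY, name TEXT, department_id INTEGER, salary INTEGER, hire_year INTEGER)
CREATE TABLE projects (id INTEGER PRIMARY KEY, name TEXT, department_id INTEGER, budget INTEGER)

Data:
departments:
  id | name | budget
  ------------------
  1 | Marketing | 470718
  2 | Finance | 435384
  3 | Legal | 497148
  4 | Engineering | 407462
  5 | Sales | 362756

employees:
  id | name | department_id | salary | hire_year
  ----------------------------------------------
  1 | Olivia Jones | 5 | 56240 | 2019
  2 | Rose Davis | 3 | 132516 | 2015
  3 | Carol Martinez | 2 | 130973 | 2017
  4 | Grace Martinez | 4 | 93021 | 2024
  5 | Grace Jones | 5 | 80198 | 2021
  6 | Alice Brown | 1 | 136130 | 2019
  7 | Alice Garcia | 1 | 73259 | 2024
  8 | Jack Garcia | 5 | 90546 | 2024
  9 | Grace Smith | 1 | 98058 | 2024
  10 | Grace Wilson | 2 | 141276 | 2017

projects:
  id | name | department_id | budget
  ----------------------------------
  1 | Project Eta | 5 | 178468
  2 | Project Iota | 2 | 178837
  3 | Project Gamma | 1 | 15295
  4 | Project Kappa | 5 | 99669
SELECT c.name, p.name AS department, c.salary, c.hire_year FROM employees c JOIN departments p ON c.department_id = p.id WHERE c.hire_year <= 2021 ORDER BY c.salary DESC

Execution result:
name | department | salary | hire_year
Grace Wilson | Finance | 141276 | 2017
Alice Brown | Marketing | 136130 | 2019
Rose Davis | Legal | 132516 | 2015
Carol Martinez | Finance | 130973 | 2017
Grace Jones | Sales | 80198 | 2021
Olivia Jones | Sales | 56240 | 2019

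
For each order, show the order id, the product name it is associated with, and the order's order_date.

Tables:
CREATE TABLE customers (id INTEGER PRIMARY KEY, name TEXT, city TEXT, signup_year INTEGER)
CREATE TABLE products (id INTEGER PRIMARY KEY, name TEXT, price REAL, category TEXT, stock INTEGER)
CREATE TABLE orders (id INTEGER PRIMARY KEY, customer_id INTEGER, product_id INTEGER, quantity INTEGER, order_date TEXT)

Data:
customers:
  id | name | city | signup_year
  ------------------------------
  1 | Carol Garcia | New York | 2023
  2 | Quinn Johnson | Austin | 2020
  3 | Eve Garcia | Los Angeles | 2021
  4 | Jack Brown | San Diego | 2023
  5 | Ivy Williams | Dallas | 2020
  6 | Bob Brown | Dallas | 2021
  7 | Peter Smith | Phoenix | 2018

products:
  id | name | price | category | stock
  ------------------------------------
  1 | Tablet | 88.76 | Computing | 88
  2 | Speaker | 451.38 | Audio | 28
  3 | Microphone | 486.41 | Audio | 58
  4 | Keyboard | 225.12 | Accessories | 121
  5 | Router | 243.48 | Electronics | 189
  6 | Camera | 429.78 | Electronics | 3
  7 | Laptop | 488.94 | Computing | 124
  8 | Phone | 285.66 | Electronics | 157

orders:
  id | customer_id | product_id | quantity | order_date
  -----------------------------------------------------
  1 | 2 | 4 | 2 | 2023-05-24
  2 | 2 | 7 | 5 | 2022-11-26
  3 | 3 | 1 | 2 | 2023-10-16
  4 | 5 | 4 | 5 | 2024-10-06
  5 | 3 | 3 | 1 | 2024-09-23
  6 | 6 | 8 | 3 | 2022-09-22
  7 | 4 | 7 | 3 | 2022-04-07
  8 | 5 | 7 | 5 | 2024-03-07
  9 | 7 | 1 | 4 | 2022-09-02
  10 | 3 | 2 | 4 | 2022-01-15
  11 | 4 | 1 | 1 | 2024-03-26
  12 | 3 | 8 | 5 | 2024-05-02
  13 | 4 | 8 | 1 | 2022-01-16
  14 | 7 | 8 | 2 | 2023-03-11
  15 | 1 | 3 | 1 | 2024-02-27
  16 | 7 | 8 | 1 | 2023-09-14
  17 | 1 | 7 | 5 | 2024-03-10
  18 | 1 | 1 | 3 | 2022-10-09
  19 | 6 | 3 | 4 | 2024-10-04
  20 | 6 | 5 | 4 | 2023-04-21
SELECT c.id, p.name AS product, c.order_date FROM orders c JOIN products p ON c.product_id = p.id

Execution result:
id | product | order_date
1 | Keyboard | 2023-05-24
2 | Laptop | 2022-11-26
3 | Tablet | 2023-10-16
4 | Keyboard | 2024-10-06
5 | Microphone | 2024-09-23
6 | Phone | 2022-09-22
7 | Laptop | 2022-04-07
8 | Laptop | 2024-03-07
9 | Tablet | 2022-09-02
10 | Speaker | 2022-01-15
11 | Tablet | 2024-03-26
12 | Phone | 2024-05-02
13 | Phone | 2022-01-16
14 | Phone | 2023-03-11
15 | Microphone | 2024-02-27
16 | Phone | 2023-09-14
17 | Laptop | 2024-03-10
18 | Tablet | 2022-10-09
19 | Microphone | 2024-10-04
20 | Router | 2023-04-21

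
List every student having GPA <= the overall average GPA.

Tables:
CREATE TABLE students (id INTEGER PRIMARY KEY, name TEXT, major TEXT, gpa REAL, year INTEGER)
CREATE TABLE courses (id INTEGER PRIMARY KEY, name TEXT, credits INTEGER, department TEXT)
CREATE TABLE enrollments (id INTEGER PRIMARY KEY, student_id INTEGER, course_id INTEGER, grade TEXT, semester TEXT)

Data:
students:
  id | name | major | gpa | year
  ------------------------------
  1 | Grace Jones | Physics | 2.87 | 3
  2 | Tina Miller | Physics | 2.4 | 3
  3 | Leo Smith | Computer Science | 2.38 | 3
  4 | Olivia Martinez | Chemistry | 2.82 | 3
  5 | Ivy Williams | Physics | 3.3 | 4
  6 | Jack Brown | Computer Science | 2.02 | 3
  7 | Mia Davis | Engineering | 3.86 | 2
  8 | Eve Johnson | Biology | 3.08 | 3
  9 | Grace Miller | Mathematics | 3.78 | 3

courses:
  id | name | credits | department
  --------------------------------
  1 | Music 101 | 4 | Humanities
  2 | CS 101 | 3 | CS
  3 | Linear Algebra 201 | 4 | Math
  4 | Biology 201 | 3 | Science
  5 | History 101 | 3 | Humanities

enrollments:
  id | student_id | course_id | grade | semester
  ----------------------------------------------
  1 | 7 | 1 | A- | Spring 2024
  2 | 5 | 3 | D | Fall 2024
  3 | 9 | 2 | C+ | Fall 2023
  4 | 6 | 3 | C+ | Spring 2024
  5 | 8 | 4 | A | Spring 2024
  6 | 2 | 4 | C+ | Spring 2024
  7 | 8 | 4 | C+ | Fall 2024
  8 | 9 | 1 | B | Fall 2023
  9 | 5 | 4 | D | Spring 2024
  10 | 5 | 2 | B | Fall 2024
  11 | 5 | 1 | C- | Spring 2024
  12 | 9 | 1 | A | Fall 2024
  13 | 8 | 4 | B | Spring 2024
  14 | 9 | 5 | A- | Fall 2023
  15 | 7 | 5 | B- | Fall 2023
SELECT name, gpa FROM students WHERE gpa <= (SELECT AVG(gpa) FROM students)

Execution result:
name | gpa
Grace Jones | 2.87
Tina Miller | 2.40
Leo Smith | 2.38
Olivia Martinez | 2.82
Jack Brown | 2.02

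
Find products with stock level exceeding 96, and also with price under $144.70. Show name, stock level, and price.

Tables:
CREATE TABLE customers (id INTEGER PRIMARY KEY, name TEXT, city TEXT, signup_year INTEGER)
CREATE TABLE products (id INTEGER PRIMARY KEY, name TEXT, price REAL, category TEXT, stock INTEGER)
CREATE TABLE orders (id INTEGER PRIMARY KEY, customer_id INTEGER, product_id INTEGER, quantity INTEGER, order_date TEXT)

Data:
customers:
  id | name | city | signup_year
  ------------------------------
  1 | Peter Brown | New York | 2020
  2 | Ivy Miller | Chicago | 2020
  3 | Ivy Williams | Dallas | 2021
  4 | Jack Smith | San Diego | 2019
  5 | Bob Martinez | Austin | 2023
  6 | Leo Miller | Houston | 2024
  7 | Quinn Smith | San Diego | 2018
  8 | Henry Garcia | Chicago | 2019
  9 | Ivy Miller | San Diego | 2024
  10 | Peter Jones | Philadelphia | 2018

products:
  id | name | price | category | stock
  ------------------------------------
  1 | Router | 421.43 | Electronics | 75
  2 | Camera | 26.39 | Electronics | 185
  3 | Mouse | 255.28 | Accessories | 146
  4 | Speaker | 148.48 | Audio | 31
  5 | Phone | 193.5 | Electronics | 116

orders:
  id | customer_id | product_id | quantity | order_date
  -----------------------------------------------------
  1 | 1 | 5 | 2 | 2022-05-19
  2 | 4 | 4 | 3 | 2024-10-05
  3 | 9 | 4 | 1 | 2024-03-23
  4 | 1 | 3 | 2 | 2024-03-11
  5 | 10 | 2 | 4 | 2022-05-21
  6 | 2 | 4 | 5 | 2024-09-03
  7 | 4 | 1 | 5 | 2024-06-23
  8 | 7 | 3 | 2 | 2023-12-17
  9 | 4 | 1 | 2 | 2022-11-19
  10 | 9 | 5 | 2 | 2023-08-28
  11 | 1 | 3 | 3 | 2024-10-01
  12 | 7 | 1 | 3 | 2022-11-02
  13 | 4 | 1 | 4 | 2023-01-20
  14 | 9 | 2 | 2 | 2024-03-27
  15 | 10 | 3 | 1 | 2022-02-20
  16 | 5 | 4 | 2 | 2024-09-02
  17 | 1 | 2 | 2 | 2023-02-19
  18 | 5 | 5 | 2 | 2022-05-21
SELECT name, stock, price FROM products WHERE stock > 96 AND price < 144.7

Execution result:
name | stock | price
Camera | 185 | 26.39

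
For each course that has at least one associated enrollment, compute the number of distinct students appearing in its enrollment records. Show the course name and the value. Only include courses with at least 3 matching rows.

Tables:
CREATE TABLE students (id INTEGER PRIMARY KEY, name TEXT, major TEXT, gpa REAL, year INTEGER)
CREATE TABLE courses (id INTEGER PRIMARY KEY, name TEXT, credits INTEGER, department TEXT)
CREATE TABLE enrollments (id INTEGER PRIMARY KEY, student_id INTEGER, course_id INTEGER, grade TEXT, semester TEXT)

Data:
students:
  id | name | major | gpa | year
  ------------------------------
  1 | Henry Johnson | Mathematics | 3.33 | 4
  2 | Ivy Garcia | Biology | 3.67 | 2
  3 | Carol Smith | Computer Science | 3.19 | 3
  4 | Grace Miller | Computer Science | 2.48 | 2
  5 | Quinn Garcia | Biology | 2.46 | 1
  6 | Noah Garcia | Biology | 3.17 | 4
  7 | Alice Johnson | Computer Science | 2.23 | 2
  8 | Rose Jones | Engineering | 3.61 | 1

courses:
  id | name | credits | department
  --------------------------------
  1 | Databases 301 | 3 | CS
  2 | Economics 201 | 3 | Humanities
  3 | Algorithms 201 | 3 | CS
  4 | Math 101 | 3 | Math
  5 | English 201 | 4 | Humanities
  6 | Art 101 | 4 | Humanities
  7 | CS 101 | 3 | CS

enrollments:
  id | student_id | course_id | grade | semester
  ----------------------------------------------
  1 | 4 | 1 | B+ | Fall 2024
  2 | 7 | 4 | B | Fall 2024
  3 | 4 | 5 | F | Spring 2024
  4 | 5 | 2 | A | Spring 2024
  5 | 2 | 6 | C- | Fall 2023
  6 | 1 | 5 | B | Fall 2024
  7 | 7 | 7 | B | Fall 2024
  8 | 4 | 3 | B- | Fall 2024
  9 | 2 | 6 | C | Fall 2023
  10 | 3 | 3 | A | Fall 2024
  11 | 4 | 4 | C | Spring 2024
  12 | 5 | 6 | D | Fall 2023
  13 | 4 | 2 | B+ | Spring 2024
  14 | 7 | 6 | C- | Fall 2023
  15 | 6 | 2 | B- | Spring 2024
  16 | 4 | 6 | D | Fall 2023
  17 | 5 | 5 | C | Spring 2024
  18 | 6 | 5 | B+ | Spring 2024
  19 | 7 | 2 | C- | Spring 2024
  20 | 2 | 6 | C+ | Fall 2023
SELECT p.name, COUNT(DISTINCT c.student_id) AS distinct_student_count FROM enrollments c JOIN courses p ON c.course_id = p.id GROUP BY p.id, p.name HAVING COUNT(*) >= 3

Execution result:
name | distinct_student_count
Economics 201 | 4
English 201 | 4
Art 101 | 4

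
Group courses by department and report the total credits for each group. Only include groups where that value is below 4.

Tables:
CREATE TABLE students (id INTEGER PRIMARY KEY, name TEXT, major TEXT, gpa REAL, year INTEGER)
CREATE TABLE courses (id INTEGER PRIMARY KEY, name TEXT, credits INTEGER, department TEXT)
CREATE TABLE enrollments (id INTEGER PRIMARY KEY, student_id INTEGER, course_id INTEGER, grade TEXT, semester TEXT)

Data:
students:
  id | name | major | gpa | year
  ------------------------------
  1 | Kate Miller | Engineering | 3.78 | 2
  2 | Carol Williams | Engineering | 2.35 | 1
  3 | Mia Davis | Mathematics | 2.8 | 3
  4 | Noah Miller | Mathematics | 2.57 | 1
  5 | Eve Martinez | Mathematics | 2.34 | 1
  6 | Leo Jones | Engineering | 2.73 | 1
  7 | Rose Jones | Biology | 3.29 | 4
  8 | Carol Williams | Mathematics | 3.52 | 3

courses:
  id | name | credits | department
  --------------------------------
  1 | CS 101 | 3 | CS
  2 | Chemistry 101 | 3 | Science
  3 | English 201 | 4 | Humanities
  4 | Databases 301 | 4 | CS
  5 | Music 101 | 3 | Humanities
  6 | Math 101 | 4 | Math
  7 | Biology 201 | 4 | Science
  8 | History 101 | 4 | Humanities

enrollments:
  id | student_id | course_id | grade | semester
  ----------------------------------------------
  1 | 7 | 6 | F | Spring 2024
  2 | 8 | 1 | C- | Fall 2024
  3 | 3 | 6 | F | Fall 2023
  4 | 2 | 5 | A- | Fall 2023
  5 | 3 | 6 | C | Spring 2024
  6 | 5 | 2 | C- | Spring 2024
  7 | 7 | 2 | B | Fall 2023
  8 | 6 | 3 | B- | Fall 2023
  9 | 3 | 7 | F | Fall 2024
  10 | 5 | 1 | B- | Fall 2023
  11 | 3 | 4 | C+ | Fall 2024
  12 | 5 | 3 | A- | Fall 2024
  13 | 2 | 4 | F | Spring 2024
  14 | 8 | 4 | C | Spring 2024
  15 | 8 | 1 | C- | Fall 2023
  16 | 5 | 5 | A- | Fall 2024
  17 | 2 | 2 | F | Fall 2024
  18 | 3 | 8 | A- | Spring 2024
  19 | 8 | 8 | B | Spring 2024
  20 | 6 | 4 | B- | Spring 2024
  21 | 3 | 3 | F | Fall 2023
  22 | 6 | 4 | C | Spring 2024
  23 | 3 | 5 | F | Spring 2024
SELECT department, SUM(credits) AS sum_credits FROM courses GROUP BY department HAVING SUM(credits) < 4

Execution result:
(no rows)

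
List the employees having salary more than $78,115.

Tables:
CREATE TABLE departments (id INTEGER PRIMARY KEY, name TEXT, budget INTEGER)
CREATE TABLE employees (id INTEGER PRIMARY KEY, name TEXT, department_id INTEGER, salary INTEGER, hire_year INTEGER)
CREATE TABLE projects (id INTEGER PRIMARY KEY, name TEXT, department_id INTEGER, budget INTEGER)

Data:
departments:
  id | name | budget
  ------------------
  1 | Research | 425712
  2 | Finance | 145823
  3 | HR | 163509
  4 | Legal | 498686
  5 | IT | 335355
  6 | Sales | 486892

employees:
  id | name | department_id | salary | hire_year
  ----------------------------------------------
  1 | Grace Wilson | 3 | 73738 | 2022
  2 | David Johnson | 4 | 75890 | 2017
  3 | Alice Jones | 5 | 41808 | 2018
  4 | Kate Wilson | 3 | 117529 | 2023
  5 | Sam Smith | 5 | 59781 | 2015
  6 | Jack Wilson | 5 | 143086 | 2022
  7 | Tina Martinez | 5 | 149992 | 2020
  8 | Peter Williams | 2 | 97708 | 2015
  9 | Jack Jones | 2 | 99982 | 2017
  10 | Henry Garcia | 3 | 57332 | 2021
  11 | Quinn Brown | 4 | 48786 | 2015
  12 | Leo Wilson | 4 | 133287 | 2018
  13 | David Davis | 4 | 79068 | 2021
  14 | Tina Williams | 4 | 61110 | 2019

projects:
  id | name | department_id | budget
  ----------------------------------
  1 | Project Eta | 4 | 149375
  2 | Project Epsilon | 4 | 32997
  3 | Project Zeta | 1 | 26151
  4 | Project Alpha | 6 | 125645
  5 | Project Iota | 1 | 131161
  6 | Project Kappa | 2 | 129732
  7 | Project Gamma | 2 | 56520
SELECT name, salary FROM employees WHERE salary > 78115

Execution result:
name | salary
Kate Wilson | 117529
Jack Wilson | 143086
Tina Martinez | 149992
Peter Williams | 97708
Jack Jones | 99982
Leo Wilson | 133287
David Davis | 79068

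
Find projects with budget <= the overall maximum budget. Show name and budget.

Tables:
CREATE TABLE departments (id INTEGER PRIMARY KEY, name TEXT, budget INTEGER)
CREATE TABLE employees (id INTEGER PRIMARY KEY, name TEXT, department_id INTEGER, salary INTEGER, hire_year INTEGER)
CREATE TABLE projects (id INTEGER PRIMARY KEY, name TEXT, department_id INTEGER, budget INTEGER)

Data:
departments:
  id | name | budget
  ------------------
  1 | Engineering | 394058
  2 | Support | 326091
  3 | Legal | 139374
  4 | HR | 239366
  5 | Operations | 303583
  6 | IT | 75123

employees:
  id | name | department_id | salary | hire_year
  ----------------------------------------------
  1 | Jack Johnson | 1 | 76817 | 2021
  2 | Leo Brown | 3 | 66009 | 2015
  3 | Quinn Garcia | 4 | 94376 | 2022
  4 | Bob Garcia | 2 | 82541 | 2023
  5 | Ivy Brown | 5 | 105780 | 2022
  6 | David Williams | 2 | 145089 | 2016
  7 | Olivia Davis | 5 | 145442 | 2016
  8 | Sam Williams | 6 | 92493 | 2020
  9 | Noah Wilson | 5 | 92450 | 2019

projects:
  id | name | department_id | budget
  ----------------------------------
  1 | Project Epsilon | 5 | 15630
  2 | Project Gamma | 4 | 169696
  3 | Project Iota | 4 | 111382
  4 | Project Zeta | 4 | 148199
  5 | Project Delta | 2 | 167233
SELECT name, budget FROM projects WHERE budget <= (SELECT MAX(budget) FROM projects)

Execution result:
name | budget
Project Epsilon | 15630
Project Gamma | 169696
Project Iota | 111382
Project Zeta | 148199
Project Delta | 167233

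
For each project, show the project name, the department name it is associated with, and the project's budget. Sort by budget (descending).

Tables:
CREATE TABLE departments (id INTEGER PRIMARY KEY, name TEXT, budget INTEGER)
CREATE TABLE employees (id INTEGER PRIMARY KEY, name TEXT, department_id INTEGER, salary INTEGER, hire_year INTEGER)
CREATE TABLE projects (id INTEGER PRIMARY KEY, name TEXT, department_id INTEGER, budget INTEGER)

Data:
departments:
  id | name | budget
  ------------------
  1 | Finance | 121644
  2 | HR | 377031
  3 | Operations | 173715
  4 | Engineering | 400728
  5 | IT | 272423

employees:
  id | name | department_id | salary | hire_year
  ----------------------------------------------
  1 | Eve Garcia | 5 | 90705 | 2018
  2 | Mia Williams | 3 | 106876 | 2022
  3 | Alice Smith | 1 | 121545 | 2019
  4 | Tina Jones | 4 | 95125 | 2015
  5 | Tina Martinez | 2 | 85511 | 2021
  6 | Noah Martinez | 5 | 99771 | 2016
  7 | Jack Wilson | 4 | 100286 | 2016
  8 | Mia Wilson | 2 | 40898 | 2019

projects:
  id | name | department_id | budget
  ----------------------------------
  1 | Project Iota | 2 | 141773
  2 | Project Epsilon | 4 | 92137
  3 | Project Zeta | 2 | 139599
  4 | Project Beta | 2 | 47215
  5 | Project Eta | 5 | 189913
SELECT c.name, p.name AS department, c.budget FROM projects c JOIN departments p ON c.department_id = p.id ORDER BY c.budget DESC

Execution result:
name | department | budget
Project Eta | IT | 189913
Project Iota | HR | 141773
Project Zeta | HR | 139599
Project Epsilon | Engineering | 92137
Project Beta | HR | 47215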